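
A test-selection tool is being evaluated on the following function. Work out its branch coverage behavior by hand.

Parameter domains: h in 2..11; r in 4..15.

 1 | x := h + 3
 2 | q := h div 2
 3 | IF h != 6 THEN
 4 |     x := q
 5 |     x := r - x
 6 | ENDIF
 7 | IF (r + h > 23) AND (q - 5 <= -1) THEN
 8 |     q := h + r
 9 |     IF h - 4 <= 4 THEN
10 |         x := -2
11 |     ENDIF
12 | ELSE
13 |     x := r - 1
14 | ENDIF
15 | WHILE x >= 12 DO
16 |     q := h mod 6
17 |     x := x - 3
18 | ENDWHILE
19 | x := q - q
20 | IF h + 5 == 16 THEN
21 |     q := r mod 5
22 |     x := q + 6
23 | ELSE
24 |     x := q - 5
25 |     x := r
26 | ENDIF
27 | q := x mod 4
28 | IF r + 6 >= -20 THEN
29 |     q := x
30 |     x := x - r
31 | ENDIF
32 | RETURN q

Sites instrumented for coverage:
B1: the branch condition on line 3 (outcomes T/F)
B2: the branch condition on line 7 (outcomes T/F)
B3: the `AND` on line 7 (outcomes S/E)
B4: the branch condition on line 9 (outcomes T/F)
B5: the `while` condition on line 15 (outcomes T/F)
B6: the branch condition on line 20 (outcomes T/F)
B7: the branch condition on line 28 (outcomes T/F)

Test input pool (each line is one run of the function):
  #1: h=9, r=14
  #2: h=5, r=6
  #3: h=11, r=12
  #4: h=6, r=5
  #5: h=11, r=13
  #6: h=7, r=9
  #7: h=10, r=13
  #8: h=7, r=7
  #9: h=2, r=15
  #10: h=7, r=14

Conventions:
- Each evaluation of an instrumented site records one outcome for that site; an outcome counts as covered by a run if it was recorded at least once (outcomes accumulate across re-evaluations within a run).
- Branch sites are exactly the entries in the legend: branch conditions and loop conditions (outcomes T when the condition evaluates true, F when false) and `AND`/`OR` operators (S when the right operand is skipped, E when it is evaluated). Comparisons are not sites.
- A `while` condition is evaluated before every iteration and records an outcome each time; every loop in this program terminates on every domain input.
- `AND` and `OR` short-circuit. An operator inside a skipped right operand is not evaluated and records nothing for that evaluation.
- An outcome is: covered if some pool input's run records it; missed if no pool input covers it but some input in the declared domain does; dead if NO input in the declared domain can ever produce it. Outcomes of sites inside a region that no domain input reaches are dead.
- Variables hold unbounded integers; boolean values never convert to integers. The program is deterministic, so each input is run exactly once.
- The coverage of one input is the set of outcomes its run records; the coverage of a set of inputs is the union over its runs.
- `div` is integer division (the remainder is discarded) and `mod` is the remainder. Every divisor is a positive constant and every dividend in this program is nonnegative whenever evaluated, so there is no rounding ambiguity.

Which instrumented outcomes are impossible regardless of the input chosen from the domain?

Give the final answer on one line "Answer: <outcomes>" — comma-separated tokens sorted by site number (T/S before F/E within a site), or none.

running all 120 domain inputs and tallying outcomes:
  B4=T: unreachable across the whole domain -> dead
  B7=F: unreachable across the whole domain -> dead
  reachable outcomes have witnesses, e.g. B1=T (e.g. h=2, r=4), B1=F (e.g. h=6, r=4), B2=T (e.g. h=9, r=15), B2=F (e.g. h=2, r=4)

Answer: B4=T, B7=F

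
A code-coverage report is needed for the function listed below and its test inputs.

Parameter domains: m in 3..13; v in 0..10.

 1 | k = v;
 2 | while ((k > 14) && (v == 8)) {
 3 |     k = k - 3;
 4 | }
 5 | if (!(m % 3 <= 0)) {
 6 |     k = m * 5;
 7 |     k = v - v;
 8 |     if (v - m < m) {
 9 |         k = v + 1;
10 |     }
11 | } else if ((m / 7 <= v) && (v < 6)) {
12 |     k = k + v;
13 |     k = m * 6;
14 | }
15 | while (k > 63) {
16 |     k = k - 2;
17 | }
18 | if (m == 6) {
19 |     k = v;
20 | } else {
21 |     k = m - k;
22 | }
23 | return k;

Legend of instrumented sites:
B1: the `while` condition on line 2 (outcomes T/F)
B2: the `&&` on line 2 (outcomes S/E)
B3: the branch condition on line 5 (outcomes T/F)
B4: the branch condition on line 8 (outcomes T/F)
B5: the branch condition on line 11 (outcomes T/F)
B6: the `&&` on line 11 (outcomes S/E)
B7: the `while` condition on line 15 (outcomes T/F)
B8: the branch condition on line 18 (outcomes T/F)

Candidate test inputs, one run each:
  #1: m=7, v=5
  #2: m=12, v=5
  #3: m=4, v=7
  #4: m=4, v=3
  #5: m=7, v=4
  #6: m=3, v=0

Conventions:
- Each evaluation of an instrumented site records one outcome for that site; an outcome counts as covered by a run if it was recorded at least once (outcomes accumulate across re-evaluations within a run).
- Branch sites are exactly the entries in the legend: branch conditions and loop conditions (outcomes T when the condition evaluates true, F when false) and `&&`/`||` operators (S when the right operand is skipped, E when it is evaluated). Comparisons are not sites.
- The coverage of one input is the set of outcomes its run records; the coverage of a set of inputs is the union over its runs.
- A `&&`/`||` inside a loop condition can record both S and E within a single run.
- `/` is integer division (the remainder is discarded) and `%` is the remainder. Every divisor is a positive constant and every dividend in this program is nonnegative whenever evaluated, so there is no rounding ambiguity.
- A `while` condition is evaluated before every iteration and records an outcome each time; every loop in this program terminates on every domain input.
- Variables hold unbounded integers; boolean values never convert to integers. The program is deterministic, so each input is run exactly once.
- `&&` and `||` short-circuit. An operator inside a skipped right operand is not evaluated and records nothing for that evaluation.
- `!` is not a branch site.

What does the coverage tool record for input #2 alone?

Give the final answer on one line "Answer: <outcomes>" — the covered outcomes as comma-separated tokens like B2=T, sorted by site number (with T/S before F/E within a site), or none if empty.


Event log for input #2 (m=12, v=5):
  B2->S, B1->F, B3->F, B6->E, B5->T, B7->T, B7->T, B7->T, B7->T, B7->T
  B7->F, B8->F
distinct outcomes covered: B1=F, B2=S, B3=F, B5=T, B6=E, B7=T, B7=F, B8=F
Answer: B1=F, B2=S, B3=F, B5=T, B6=E, B7=T, B7=F, B8=F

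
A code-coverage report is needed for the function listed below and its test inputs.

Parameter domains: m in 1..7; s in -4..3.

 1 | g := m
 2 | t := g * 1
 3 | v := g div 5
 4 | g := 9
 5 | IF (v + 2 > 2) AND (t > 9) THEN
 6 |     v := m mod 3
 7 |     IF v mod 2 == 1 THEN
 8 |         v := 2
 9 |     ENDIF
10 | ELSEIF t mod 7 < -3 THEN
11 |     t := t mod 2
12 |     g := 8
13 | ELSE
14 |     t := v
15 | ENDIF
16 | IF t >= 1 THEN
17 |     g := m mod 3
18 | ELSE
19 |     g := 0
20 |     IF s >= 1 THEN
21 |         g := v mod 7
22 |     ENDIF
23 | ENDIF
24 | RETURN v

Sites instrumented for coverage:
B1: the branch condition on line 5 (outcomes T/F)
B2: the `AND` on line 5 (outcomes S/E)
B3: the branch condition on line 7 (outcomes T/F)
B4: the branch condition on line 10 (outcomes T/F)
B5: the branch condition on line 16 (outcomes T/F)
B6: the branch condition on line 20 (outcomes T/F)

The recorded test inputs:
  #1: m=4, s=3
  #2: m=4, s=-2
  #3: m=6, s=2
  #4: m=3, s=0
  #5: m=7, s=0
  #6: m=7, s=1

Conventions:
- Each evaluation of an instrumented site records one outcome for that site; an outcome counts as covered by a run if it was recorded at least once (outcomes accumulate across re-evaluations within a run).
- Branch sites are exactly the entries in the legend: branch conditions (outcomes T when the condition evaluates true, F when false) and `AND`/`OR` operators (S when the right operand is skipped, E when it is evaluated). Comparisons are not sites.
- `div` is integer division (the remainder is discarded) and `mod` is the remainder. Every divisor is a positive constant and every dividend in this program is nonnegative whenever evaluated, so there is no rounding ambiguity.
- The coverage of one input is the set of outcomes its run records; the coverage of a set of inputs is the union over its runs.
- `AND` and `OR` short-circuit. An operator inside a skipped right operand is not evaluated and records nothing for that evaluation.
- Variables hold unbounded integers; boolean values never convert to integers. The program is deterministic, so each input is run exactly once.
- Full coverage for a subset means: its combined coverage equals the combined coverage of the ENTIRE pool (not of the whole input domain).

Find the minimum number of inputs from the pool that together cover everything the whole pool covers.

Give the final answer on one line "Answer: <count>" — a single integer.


input #1, m=4, s=3: outcomes B1=F, B2=S, B4=F, B5=F, B6=T
input #2, m=4, s=-2: outcomes B1=F, B2=S, B4=F, B5=F, B6=F
input #3, m=6, s=2: outcomes B1=F, B2=E, B4=F, B5=T
input #4, m=3, s=0: outcomes B1=F, B2=S, B4=F, B5=F, B6=F
input #5, m=7, s=0: outcomes B1=F, B2=E, B4=F, B5=T
input #6, m=7, s=1: outcomes B1=F, B2=E, B4=F, B5=T
pool-wide coverage (8 outcomes): B1=F, B2=S, B2=E, B4=F, B5=T, B5=F, B6=T, B6=F
no size-1 subset reaches all 8 outcomes (best union: 5/8)
no size-2 subset reaches all 8 outcomes (best union: 7/8)
size 3: inputs {1, 2, 3} cover all 8 outcomes, and no lexicographically smaller subset of this size does
Answer: 3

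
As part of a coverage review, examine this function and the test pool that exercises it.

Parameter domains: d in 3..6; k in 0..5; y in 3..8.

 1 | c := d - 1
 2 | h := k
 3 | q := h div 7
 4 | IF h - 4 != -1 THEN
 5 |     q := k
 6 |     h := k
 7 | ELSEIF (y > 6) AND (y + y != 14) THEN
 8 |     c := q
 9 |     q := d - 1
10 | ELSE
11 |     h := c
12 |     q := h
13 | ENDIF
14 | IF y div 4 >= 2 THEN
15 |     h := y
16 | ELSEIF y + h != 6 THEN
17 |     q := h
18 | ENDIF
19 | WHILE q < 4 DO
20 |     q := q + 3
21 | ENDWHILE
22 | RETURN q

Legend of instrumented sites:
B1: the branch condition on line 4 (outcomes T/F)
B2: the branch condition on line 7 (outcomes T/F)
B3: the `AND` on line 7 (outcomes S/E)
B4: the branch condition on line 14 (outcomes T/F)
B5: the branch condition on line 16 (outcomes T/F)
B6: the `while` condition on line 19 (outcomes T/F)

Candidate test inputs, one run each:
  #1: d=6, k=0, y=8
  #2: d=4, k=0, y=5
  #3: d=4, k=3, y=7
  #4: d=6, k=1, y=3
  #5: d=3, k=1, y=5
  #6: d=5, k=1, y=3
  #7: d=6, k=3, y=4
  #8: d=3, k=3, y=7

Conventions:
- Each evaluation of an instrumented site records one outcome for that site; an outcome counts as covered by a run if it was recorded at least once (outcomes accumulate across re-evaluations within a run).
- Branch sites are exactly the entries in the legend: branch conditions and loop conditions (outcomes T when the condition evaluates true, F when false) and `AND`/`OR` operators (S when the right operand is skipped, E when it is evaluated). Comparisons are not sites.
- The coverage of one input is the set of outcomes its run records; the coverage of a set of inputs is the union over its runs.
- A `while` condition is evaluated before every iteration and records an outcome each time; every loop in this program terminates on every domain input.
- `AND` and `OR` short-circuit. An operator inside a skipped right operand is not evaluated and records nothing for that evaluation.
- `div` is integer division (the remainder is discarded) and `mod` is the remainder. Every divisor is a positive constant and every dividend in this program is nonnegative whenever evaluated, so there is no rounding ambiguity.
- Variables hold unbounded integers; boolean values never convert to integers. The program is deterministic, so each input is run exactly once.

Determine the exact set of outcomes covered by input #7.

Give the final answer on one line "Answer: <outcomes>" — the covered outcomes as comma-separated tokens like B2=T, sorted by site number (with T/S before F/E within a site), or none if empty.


Tracing the run of input #7 (d=6, k=3, y=4):
  B1->F, B3->S, B2->F, B4->F, B5->T, B6->F
collecting distinct outcomes: B1=F, B2=F, B3=S, B4=F, B5=T, B6=F
Answer: B1=F, B2=F, B3=S, B4=F, B5=T, B6=F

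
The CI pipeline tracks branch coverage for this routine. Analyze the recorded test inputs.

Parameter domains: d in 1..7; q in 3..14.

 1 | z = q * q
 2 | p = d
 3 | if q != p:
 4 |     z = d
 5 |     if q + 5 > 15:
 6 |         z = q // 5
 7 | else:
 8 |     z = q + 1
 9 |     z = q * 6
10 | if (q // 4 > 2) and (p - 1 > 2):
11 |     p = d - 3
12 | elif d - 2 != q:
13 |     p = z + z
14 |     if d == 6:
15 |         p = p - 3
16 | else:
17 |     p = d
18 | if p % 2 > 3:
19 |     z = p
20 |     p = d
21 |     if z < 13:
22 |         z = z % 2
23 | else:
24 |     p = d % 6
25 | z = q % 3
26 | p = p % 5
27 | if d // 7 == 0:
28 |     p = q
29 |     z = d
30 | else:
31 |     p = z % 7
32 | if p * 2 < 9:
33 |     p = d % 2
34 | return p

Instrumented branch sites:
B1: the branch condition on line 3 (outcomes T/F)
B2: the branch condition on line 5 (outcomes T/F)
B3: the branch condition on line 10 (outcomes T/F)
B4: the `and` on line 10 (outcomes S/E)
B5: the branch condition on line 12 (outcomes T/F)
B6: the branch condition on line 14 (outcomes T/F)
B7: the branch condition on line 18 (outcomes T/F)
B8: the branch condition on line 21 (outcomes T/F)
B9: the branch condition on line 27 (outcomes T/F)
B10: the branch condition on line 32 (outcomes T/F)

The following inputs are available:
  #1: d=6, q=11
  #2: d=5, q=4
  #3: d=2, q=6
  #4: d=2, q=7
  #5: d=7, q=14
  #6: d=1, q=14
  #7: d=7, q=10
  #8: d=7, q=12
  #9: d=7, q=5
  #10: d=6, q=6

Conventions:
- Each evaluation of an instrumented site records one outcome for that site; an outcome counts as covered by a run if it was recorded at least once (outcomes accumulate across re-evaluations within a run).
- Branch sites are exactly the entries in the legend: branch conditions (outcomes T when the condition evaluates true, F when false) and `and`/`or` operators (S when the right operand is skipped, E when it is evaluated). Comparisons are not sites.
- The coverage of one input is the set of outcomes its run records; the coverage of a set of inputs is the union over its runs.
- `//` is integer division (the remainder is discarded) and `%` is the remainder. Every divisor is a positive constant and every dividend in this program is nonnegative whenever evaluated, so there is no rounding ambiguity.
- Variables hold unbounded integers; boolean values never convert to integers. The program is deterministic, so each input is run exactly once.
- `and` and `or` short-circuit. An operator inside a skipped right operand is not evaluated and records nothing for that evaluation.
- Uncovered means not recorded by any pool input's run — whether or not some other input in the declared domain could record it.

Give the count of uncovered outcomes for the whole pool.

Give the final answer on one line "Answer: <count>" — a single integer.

test 1 (d=6, q=11) fires B1->T, B2->T, B4->S, B3->F, B5->T, B6->T, B7->F, B9->T, B10->F; hits B1=T, B2=T, B3=F, B4=S, B5=T, B6=T, B7=F, B9=T, B10=F
test 2 (d=5, q=4) fires B1->T, B2->F, B4->S, B3->F, B5->T, B6->F, B7->F, B9->T, B10->T; hits B1=T, B2=F, B3=F, B4=S, B5=T, B6=F, B7=F, B9=T, B10=T
test 3 (d=2, q=6) fires B1->T, B2->F, B4->S, B3->F, B5->T, B6->F, B7->F, B9->T, B10->F; hits B1=T, B2=F, B3=F, B4=S, B5=T, B6=F, B7=F, B9=T, B10=F
test 4 (d=2, q=7) fires B1->T, B2->F, B4->S, B3->F, B5->T, B6->F, B7->F, B9->T, B10->F; hits B1=T, B2=F, B3=F, B4=S, B5=T, B6=F, B7=F, B9=T, B10=F
test 5 (d=7, q=14) fires B1->T, B2->T, B4->E, B3->T, B7->F, B9->F, B10->T; hits B1=T, B2=T, B3=T, B4=E, B7=F, B9=F, B10=T
test 6 (d=1, q=14) fires B1->T, B2->T, B4->E, B3->F, B5->T, B6->F, B7->F, B9->T, B10->F; hits B1=T, B2=T, B3=F, B4=E, B5=T, B6=F, B7=F, B9=T, B10=F
test 7 (d=7, q=10) fires B1->T, B2->F, B4->S, B3->F, B5->T, B6->F, B7->F, B9->F, B10->T; hits B1=T, B2=F, B3=F, B4=S, B5=T, B6=F, B7=F, B9=F, B10=T
test 8 (d=7, q=12) fires B1->T, B2->T, B4->E, B3->T, B7->F, B9->F, B10->T; hits B1=T, B2=T, B3=T, B4=E, B7=F, B9=F, B10=T
test 9 (d=7, q=5) fires B1->T, B2->F, B4->S, B3->F, B5->F, B7->F, B9->F, B10->T; hits B1=T, B2=F, B3=F, B4=S, B5=F, B7=F, B9=F, B10=T
test 10 (d=6, q=6) fires B1->F, B4->S, B3->F, B5->T, B6->T, B7->F, B9->T, B10->F; hits B1=F, B3=F, B4=S, B5=T, B6=T, B7=F, B9=T, B10=F
union over the pool: B1=T, B1=F, B2=T, B2=F, B3=T, B3=F, B4=S, B4=E, B5=T, B5=F, B6=T, B6=F, B7=F, B9=T, B9=F, B10=T, B10=F
uncovered (3 of 20): B7=T, B8=T, B8=F

Answer: 3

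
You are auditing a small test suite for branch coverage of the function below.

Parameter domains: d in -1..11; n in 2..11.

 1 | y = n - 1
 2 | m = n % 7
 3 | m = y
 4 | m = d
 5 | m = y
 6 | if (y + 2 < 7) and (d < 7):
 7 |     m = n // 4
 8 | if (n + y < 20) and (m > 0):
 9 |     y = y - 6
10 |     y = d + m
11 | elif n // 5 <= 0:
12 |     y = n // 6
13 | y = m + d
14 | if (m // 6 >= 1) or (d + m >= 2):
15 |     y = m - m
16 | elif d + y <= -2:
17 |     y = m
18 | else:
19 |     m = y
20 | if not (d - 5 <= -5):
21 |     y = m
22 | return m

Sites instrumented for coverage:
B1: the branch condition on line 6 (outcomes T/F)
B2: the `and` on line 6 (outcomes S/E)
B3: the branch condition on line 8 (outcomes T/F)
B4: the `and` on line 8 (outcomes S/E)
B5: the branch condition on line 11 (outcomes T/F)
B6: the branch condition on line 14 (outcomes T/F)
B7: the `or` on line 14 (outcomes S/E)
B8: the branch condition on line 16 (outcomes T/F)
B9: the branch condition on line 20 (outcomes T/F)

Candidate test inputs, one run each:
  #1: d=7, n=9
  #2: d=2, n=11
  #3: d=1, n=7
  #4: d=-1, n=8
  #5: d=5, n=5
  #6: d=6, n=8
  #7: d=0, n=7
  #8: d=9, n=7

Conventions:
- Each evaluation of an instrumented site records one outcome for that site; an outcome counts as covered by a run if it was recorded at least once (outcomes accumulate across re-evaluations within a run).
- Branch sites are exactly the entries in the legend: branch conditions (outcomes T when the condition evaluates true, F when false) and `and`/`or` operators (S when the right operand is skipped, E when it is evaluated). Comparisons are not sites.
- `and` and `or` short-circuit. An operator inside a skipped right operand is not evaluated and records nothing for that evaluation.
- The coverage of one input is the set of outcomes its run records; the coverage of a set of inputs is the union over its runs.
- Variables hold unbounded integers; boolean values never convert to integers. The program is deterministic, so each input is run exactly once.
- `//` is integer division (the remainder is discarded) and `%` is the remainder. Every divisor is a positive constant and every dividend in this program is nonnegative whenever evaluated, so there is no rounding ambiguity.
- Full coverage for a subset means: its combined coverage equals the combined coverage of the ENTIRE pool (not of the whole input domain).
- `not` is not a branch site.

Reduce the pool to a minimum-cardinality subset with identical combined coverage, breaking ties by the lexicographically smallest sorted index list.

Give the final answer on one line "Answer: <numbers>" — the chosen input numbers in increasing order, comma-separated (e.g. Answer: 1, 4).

input #1 (d=7, n=9): events B2->S, B1->F, B4->E, B3->T, B7->S, B6->T, B9->T; covers B1=F, B2=S, B3=T, B4=E, B6=T, B7=S, B9=T
input #2 (d=2, n=11): events B2->S, B1->F, B4->S, B3->F, B5->F, B7->S, B6->T, B9->T; covers B1=F, B2=S, B3=F, B4=S, B5=F, B6=T, B7=S, B9=T
input #3 (d=1, n=7): events B2->S, B1->F, B4->E, B3->T, B7->S, B6->T, B9->T; covers B1=F, B2=S, B3=T, B4=E, B6=T, B7=S, B9=T
input #4 (d=-1, n=8): events B2->S, B1->F, B4->E, B3->T, B7->S, B6->T, B9->F; covers B1=F, B2=S, B3=T, B4=E, B6=T, B7=S, B9=F
input #5 (d=5, n=5): events B2->E, B1->T, B4->E, B3->T, B7->E, B6->T, B9->T; covers B1=T, B2=E, B3=T, B4=E, B6=T, B7=E, B9=T
input #6 (d=6, n=8): events B2->S, B1->F, B4->E, B3->T, B7->S, B6->T, B9->T; covers B1=F, B2=S, B3=T, B4=E, B6=T, B7=S, B9=T
input #7 (d=0, n=7): events B2->S, B1->F, B4->E, B3->T, B7->S, B6->T, B9->F; covers B1=F, B2=S, B3=T, B4=E, B6=T, B7=S, B9=F
input #8 (d=9, n=7): events B2->S, B1->F, B4->E, B3->T, B7->S, B6->T, B9->T; covers B1=F, B2=S, B3=T, B4=E, B6=T, B7=S, B9=T
the full pool covers 14 outcomes: B1=T, B1=F, B2=S, B2=E, B3=T, B3=F, B4=S, B4=E, B5=F, B6=T, B7=S, B7=E, B9=T, B9=F
every size-1 subset falls short of the 14 outcomes (best: 8/14)
every size-2 subset falls short of the 14 outcomes (best: 13/14)
the canonical winner is {2, 4, 5}: size 3, full 14-outcome coverage, earliest index list among size-3 covers

Answer: 2, 4, 5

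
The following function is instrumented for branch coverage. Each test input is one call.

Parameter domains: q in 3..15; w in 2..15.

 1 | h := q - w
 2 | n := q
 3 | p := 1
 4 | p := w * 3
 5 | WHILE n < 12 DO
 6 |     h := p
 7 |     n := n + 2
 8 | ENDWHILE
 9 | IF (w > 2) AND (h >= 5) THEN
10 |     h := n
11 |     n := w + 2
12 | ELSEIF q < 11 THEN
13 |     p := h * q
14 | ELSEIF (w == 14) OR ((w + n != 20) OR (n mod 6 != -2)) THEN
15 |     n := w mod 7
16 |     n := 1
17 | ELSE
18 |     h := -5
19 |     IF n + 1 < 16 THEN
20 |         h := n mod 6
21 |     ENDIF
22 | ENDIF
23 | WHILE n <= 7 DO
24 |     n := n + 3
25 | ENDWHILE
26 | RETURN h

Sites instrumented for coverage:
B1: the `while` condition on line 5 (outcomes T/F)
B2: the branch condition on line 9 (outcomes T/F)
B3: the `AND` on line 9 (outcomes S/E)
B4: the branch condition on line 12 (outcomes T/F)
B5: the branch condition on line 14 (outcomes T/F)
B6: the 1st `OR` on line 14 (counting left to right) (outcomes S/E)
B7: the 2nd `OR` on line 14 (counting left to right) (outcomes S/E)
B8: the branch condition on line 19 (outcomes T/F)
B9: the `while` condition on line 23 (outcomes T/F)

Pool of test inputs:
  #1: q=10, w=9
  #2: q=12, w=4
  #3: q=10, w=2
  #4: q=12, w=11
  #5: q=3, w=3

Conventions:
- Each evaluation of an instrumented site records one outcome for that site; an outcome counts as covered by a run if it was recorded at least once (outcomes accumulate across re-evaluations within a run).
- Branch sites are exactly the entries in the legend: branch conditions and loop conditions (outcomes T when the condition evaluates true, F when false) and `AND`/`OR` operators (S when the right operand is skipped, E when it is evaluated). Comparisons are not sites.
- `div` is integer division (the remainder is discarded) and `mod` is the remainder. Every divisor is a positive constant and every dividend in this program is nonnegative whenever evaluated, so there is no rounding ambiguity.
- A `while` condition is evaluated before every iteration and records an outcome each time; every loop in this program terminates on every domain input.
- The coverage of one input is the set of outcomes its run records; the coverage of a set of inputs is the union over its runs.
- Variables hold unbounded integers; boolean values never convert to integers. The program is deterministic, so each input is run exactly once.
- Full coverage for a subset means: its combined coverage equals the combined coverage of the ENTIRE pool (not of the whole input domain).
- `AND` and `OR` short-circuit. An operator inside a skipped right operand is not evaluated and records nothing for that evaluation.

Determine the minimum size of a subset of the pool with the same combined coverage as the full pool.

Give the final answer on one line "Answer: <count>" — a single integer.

run #1 (q=10, w=9) runs B1->T, B1->F, B3->E, B2->T, B9->F; records B1=T, B1=F, B2=T, B3=E, B9=F
run #2 (q=12, w=4) runs B1->F, B3->E, B2->T, B9->T, B9->F; records B1=F, B2=T, B3=E, B9=T, B9=F
run #3 (q=10, w=2) runs B1->T, B1->F, B3->S, B2->F, B4->T, B9->F; records B1=T, B1=F, B2=F, B3=S, B4=T, B9=F
run #4 (q=12, w=11) runs B1->F, B3->E, B2->F, B4->F, B6->E, B7->S, B5->T, B9->T, B9->T, B9->T, B9->F; records B1=F, B2=F, B3=E, B4=F, B5=T, B6=E, B7=S, B9=T, B9=F
run #5 (q=3, w=3) runs B1->T, B1->T, B1->T, B1->T, B1->T, B1->F, B3->E, B2->T, B9->T, B9->F; records B1=T, B1=F, B2=T, B3=E, B9=T, B9=F
together the pool reaches 13 outcomes: B1=T, B1=F, B2=T, B2=F, B3=S, B3=E, B4=T, B4=F, B5=T, B6=E, B7=S, B9=T, B9=F
size 1 is not enough: best union over all size-1 subsets is 9/13
size 2 is not enough: best union over all size-2 subsets is 12/13
inputs {1, 3, 4} (size 3) cover everything; no size-3 subset with a lexicographically smaller index list covers all 13

Answer: 3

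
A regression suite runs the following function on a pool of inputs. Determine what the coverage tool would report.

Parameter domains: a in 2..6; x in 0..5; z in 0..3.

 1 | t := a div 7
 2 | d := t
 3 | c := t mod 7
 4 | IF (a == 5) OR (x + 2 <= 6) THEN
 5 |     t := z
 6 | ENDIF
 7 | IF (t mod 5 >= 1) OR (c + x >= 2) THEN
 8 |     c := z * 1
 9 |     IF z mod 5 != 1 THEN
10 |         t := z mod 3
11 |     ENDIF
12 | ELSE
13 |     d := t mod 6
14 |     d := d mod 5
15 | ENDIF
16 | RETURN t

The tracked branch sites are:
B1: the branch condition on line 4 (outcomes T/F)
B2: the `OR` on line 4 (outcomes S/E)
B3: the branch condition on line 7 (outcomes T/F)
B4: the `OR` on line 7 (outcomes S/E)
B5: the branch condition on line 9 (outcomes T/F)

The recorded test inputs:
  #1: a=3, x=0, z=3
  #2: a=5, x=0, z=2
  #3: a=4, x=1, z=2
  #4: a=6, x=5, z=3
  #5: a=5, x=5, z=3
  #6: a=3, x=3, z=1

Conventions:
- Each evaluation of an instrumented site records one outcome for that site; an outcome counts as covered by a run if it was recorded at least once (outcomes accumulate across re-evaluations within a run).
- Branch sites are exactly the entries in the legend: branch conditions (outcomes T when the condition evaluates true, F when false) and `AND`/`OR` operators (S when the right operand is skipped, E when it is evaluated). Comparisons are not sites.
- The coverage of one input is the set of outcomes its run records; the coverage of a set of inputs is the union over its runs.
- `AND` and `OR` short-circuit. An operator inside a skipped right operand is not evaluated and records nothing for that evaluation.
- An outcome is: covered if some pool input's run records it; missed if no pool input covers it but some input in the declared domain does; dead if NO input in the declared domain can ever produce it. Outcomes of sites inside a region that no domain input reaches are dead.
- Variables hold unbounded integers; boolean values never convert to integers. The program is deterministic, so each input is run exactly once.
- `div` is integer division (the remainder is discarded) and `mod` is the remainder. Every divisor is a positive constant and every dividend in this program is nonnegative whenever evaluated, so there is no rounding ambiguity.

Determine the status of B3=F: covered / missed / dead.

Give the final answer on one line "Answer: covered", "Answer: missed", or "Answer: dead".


no pool input records B3=F
but domain input (a=2, x=0, z=0) does record it -> reachable, so missed
Answer: missed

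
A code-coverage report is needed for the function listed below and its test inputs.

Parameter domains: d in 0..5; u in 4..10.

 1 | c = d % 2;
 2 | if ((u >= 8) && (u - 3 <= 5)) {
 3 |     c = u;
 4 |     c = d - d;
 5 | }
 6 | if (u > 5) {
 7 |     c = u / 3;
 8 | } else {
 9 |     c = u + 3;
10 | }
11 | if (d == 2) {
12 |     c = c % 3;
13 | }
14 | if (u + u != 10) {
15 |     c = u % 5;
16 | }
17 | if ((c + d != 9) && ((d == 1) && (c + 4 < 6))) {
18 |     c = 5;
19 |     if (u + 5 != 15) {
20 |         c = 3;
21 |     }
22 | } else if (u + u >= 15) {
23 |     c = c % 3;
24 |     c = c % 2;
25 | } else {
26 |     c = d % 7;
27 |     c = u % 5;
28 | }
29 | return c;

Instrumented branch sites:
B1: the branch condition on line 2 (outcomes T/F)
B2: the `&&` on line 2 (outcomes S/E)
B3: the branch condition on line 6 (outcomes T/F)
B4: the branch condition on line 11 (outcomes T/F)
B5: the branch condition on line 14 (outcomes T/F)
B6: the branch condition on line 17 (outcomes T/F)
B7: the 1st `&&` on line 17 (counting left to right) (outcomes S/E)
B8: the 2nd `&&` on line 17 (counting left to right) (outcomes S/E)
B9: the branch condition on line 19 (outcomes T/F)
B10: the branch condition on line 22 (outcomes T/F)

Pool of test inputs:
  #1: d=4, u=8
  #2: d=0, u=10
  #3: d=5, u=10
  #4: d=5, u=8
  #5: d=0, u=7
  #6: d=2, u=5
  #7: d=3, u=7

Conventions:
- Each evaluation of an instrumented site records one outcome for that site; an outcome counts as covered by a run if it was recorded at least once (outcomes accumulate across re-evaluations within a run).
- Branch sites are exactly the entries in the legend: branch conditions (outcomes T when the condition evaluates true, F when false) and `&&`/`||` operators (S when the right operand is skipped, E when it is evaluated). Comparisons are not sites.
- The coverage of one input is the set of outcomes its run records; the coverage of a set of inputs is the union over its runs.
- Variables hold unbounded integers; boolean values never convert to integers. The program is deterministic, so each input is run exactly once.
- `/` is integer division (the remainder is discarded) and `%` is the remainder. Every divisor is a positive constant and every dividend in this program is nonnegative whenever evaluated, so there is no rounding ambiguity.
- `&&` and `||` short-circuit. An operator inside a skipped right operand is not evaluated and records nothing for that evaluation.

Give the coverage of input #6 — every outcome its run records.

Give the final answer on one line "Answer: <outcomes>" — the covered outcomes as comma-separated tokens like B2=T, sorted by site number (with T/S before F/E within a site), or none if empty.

Event log for input #6 (d=2, u=5):
  B2->S, B1->F, B3->F, B4->T, B5->F, B7->E, B8->S, B6->F, B10->F
collecting distinct outcomes: B1=F, B2=S, B3=F, B4=T, B5=F, B6=F, B7=E, B8=S, B10=F

Answer: B1=F, B2=S, B3=F, B4=T, B5=F, B6=F, B7=E, B8=S, B10=F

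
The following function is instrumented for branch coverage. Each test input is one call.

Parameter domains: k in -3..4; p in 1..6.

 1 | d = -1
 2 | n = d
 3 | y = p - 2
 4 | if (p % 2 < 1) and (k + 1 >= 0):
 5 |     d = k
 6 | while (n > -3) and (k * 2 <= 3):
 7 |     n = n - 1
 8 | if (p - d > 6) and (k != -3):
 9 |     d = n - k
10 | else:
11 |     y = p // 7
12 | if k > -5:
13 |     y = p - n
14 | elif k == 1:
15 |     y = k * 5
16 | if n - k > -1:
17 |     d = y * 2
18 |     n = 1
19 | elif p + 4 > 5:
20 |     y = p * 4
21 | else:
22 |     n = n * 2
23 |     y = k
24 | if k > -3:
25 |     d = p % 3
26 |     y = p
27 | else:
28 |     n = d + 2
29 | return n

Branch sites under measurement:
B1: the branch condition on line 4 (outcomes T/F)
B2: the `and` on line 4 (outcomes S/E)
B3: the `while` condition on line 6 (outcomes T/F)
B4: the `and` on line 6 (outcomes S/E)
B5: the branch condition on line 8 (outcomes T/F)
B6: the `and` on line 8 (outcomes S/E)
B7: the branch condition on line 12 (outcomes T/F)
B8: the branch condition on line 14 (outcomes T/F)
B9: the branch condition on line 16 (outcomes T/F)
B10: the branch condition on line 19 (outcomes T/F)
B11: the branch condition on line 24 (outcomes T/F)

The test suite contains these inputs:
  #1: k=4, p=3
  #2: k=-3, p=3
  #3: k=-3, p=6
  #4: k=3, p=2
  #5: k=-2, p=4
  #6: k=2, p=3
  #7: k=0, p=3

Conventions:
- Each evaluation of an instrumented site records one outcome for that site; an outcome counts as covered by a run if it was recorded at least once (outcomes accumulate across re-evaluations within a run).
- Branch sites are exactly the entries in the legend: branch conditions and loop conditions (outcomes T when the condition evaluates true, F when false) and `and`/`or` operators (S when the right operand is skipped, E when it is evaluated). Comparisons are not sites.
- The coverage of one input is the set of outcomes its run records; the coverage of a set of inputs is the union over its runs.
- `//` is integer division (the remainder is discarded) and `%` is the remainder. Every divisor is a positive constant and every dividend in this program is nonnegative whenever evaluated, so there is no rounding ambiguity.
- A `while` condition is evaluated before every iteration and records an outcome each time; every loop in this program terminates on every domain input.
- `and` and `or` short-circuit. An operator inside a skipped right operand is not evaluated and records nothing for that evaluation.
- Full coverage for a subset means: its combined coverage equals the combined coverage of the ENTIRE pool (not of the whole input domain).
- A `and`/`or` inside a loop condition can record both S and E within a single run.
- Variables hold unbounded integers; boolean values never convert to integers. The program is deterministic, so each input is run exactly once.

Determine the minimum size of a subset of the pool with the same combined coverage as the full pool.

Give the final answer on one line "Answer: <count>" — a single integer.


test 1 (k=4, p=3) fires B2->S, B1->F, B4->E, B3->F, B6->S, B5->F, B7->T, B9->F, B10->T, B11->T; hits B1=F, B2=S, B3=F, B4=E, B5=F, B6=S, B7=T, B9=F, B10=T, B11=T
test 2 (k=-3, p=3) fires B2->S, B1->F, B4->E, B3->T, B4->E, B3->T, B4->S, B3->F, B6->S, B5->F, B7->T, B9->T, B11->F; hits B1=F, B2=S, B3=T, B3=F, B4=S, B4=E, B5=F, B6=S, B7=T, B9=T, B11=F
test 3 (k=-3, p=6) fires B2->E, B1->F, B4->E, B3->T, B4->E, B3->T, B4->S, B3->F, B6->E, B5->F, B7->T, B9->T, B11->F; hits B1=F, B2=E, B3=T, B3=F, B4=S, B4=E, B5=F, B6=E, B7=T, B9=T, B11=F
test 4 (k=3, p=2) fires B2->E, B1->T, B4->E, B3->F, B6->S, B5->F, B7->T, B9->F, B10->T, B11->T; hits B1=T, B2=E, B3=F, B4=E, B5=F, B6=S, B7=T, B9=F, B10=T, B11=T
test 5 (k=-2, p=4) fires B2->E, B1->F, B4->E, B3->T, B4->E, B3->T, B4->S, B3->F, B6->S, B5->F, B7->T, B9->F, B10->T, B11->T; hits B1=F, B2=E, B3=T, B3=F, B4=S, B4=E, B5=F, B6=S, B7=T, B9=F, B10=T, B11=T
test 6 (k=2, p=3) fires B2->S, B1->F, B4->E, B3->F, B6->S, B5->F, B7->T, B9->F, B10->T, B11->T; hits B1=F, B2=S, B3=F, B4=E, B5=F, B6=S, B7=T, B9=F, B10=T, B11=T
test 7 (k=0, p=3) fires B2->S, B1->F, B4->E, B3->T, B4->E, B3->T, B4->S, B3->F, B6->S, B5->F, B7->T, B9->F, B10->T, B11->T; hits B1=F, B2=S, B3=T, B3=F, B4=S, B4=E, B5=F, B6=S, B7=T, B9=F, B10=T, B11=T
the full pool covers 17 outcomes: B1=T, B1=F, B2=S, B2=E, B3=T, B3=F, B4=S, B4=E, B5=F, B6=S, B6=E, B7=T, B9=T, B9=F, B10=T, B11=T, B11=F
every size-1 subset falls short of the 17 outcomes (best: 12/17)
every size-2 subset falls short of the 17 outcomes (best: 16/17)
inputs {1, 3, 4} (size 3) cover everything; no size-3 subset with a lexicographically smaller index list covers all 17
Answer: 3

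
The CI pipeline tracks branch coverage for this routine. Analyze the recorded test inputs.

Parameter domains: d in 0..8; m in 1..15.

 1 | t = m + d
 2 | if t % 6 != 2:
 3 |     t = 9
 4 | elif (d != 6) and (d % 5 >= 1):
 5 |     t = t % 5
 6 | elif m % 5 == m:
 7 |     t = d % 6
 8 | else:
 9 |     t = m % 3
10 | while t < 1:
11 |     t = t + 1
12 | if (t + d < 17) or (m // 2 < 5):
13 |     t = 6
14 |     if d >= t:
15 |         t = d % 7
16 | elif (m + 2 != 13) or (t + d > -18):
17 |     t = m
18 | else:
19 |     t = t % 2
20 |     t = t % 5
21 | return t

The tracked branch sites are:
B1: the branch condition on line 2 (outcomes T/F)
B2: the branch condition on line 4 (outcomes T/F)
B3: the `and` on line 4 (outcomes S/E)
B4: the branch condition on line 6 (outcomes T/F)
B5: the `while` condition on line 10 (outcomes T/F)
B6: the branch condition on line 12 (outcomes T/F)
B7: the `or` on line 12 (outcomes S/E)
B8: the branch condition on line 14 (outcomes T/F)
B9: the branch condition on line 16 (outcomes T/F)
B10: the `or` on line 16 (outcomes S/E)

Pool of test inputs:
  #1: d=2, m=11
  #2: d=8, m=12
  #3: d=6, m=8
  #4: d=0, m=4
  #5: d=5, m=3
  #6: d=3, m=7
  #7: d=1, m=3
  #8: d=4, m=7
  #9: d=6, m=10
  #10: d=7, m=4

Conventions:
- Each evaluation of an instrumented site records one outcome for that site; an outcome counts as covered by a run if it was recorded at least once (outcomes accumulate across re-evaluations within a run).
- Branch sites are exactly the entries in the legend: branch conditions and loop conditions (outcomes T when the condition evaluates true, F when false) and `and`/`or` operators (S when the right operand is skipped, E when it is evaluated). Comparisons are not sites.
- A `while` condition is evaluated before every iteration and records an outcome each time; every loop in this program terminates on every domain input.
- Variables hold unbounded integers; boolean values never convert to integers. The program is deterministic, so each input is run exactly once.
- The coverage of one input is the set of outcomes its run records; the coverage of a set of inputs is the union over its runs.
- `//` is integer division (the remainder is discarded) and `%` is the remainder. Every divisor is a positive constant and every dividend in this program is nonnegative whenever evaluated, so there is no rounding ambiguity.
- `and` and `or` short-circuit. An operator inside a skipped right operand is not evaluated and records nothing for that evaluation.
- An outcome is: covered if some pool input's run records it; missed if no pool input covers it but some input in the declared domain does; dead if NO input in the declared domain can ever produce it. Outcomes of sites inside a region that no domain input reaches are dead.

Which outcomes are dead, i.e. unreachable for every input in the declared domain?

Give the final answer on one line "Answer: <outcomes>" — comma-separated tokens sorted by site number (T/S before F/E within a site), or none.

exhaustive pass over the 135-input domain:
  B9=F: no domain input ever produces it -> dead
  reachable outcomes have witnesses, e.g. B1=T (e.g. d=0, m=1), B1=F (e.g. d=0, m=2), B2=T (e.g. d=1, m=1), B2=F (e.g. d=0, m=2)

Answer: B9=F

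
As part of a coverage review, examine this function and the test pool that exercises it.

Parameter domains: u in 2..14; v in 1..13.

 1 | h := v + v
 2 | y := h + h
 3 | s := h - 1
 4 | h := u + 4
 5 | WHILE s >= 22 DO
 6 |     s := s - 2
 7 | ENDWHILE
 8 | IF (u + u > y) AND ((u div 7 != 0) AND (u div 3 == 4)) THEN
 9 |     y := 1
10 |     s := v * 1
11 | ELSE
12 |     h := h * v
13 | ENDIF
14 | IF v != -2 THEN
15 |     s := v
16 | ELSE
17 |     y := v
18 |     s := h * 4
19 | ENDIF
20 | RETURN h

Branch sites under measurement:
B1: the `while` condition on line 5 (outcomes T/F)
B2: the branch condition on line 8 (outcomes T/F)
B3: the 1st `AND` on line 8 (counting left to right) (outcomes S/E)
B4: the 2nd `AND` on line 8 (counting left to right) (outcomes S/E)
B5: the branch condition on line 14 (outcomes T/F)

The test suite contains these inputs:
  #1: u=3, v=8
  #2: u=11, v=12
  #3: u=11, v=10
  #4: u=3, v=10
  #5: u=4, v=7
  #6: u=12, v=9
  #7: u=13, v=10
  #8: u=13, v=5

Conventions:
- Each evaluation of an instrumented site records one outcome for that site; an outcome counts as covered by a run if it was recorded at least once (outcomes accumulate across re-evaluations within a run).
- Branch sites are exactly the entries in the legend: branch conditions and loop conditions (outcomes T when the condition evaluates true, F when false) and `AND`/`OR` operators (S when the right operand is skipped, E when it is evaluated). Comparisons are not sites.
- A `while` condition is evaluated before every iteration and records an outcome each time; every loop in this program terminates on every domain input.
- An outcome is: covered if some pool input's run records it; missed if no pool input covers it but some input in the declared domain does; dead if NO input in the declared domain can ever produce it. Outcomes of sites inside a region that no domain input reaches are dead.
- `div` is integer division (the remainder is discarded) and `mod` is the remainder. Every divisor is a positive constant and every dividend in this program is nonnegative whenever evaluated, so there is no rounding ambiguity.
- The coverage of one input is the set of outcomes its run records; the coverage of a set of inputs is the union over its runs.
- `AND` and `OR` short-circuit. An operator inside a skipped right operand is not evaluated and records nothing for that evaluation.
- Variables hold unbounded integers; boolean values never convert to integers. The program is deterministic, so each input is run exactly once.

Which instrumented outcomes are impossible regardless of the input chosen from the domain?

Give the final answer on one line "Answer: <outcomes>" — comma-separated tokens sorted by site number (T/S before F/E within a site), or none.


sweeping the full domain (169 inputs) for each outcome:
  B5=F: zero occurrences over every domain input -> dead
  reachable outcomes have witnesses, e.g. B1=T (e.g. u=2, v=12), B1=F (e.g. u=2, v=1), B2=T (e.g. u=12, v=1), B2=F (e.g. u=2, v=1)
Answer: B5=F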